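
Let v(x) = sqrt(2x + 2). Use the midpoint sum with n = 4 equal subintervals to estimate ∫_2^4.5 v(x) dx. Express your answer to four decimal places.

7.2637

Δx = (4.5 − 2)/4 = 0.625.
Midpoints: 2.3125, 2.9375, 3.5625, 4.1875.
v(2.3125) ≈ 2.5739, v(2.9375) ≈ 2.8062, v(3.5625) ≈ 3.0208, v(4.1875) ≈ 3.2210.
Sum = Δx · [v(2.3125) + v(2.9375) + v(3.5625) + v(4.1875)].
Sum ≈ 7.2637.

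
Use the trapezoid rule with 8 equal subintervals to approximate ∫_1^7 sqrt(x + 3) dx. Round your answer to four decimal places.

15.7442

Δx = (7 − 1)/8 = 0.75.
f(1) ≈ 2.0000, f(1.75) ≈ 2.1794, f(2.5) ≈ 2.3452, f(3.25) ≈ 2.5000, f(4) ≈ 2.6458, f(4.75) ≈ 2.7839, f(5.5) ≈ 2.9155, f(6.25) ≈ 3.0414, f(7) ≈ 3.1623.
T_8 = (Δx/2)·[f(x_0) + 2f(x_1) + ... + 2f(x_{7}) + f(x_8)].
Sum ≈ 15.7442.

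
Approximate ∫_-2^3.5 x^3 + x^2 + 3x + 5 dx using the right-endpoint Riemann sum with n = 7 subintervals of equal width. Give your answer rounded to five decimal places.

121.89796

Δx = (3.5 − (-2))/7 = 11/14.
Right endpoints: -17/14, -3/7, 5/14, 8/7, 27/14, 19/7, 3.5.
f(-17/14) = 2857/2744, f(-3/7) = 1310/343, f(5/14) = 17135/2744, f(8/7) = 3851/343, f(27/14) = 59485/2744, f(19/7) = 13894/343, f(3.5) = 70.625.
Sum = Δx · [f(-17/14) + f(-3/7) + f(5/14) + ...].
Sum ≈ 121.89796.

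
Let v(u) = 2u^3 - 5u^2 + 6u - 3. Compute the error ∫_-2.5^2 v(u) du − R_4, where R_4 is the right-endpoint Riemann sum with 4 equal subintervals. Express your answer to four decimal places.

Exact integral: ∫_-2.5^2 v(u) du = -71.15625.
R_4 ≈ -29.232422.
Error ≈ -71.15625 − (-29.232422) ≈ -41.9238.

-41.9238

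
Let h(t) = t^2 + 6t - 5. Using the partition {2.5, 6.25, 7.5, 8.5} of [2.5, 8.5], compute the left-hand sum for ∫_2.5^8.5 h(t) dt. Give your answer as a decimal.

Subinterval widths: 3.75, 1.25, 1.
Left endpoints: 2.5, 6.25, 7.5.
h(2.5) = 16.25, h(6.25) = 71.5625, h(7.5) = 96.25.
Sum = Σ Δt_i · h(t_i).
Sum = 246.640625.

246.640625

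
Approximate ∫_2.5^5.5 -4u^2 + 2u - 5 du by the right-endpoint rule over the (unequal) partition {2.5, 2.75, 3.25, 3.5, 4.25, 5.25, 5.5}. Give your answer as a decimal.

-224.625

Subinterval widths: 0.25, 0.5, 0.25, 0.75, 1, 0.25.
Right endpoints: 2.75, 3.25, 3.5, 4.25, 5.25, 5.5.
f(2.75) = -29.75, f(3.25) = -40.75, f(3.5) = -47, f(4.25) = -68.75, f(5.25) = -104.75, f(5.5) = -115.
Sum = Σ Δu_i · f(u_i).
Sum = -224.625.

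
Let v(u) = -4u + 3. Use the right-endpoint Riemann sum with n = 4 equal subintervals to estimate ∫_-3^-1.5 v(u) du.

16.875

Δu = (-1.5 − (-3))/4 = 0.375.
Right endpoints: -2.625, -2.25, -1.875, -1.5.
v(-2.625) = 13.5, v(-2.25) = 12, v(-1.875) = 10.5, v(-1.5) = 9.
Sum = Δu · [v(-2.625) + v(-2.25) + v(-1.875) + v(-1.5)].
Sum = 16.875.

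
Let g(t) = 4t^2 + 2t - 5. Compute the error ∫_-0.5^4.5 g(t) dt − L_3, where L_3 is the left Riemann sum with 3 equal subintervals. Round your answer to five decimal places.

65.74074

Exact integral: ∫_-0.5^4.5 g(t) dt ≈ 116.6666667.
L_3 ≈ 50.9259259.
Error ≈ 116.6666667 − 50.9259259 ≈ 65.74074.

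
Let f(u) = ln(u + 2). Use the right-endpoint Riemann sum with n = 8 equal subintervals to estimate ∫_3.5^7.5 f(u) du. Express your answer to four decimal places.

Δu = (7.5 − 3.5)/8 = 0.5.
Right endpoints: 4, 4.5, 5, 5.5, 6, 6.5, 7, 7.5.
f(4) ≈ 1.7918, f(4.5) ≈ 1.8718, f(5) ≈ 1.9459, f(5.5) ≈ 2.0149, f(6) ≈ 2.0794, f(6.5) ≈ 2.1401, f(7) ≈ 2.1972, f(7.5) ≈ 2.2513.
Sum = Δu · [f(4) + f(4.5) + f(5) + ...].
Sum ≈ 8.1462.

8.1462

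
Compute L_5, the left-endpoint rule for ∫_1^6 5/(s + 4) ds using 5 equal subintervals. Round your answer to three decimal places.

3.728

Δs = (6 − 1)/5 = 1.
Left endpoints: 1, 2, 3, 4, 5.
f(1) = 1, f(2) = 5/6, f(3) = 5/7, f(4) = 0.625, f(5) = 5/9.
Sum = Δs · [f(1) + f(2) + f(3) + f(4) + f(5)].
Sum ≈ 3.728.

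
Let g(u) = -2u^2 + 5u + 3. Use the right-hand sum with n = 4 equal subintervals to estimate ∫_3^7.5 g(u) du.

-174.0234375

Δu = (7.5 − 3)/4 = 1.125.
Right endpoints: 4.125, 5.25, 6.375, 7.5.
g(4.125) = -10.40625, g(5.25) = -25.875, g(6.375) = -46.40625, g(7.5) = -72.
Sum = Δu · [g(4.125) + g(5.25) + g(6.375) + g(7.5)].
Sum = -174.0234375.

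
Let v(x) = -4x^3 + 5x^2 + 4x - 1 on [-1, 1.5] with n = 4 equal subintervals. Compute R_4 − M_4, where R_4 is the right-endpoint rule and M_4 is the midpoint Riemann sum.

0.09765625

R_4 = 3.1640625.
M_4 = 3.06640625.
R_4 − M_4 = 0.09765625.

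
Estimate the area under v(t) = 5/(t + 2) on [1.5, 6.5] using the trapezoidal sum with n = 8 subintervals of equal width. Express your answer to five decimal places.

4.44751

Δt = (6.5 − 1.5)/8 = 0.625.
v(1.5) = 10/7, v(2.125) = 40/33, v(2.75) = 20/19, v(3.375) = 40/43, v(4) = 5/6, v(4.625) = 40/53, v(5.25) = 20/29, v(5.875) = 40/63, v(6.5) = 10/17.
T_8 = (Δt/2)·[v(t_0) + 2v(t_1) + ... + 2v(t_{7}) + v(t_8)].
Sum ≈ 4.44751.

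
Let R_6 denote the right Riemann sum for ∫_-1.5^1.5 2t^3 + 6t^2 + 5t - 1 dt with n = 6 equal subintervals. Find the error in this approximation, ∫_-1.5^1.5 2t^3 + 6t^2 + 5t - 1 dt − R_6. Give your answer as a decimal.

-7.875

Exact integral: ∫_-1.5^1.5 f(t) dt = 10.5.
R_6 = 18.375.
Error = 10.5 − 18.375 = -7.875.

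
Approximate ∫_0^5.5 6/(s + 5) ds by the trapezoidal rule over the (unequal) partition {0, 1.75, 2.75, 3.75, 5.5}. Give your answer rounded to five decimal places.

4.48927

Subinterval widths: 1.75, 1, 1, 1.75.
f(0) = 1.2, f(1.75) = 8/9, f(2.75) = 24/31, f(3.75) = 24/35, f(5.5) = 4/7.
On each subinterval the trapezoid contributes (Δs_i/2)·[f(s_{i-1}) + f(s_i)].
Sum ≈ 4.48927.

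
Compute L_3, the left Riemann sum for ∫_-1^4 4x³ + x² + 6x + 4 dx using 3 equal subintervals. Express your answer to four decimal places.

131.4815

Δx = (4 − (-1))/3 = 5/3.
Left endpoints: -1, 2/3, 7/3.
f(-1) = -5, f(2/3) = 260/27, f(7/3) = 2005/27.
Sum = Δx · [f(-1) + f(2/3) + f(7/3)].
Sum ≈ 131.4815.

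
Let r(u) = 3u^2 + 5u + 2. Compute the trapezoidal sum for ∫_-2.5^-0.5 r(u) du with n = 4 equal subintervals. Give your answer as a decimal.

Δu = (-0.5 − (-2.5))/4 = 0.5.
r(-2.5) = 8.25, r(-2) = 4, r(-1.5) = 1.25, r(-1) = 0, r(-0.5) = 0.25.
T_4 = (Δu/2)·[r(u_0) + 2r(u_1) + 2r(u_2) + 2r(u_3) + r(u_4)].
Sum = 4.75.

4.75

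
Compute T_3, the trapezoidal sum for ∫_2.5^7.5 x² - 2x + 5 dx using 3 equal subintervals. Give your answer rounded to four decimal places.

112.7315

Δx = (7.5 − 2.5)/3 = 5/3.
f(2.5) = 6.25, f(25/6) = 505/36, f(35/6) = 985/36, f(7.5) = 46.25.
T_3 = (Δx/2)·[f(x_0) + 2f(x_1) + 2f(x_2) + f(x_3)].
Sum ≈ 112.7315.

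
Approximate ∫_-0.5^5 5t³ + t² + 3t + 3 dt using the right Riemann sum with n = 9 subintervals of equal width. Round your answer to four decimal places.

Δt = (5 − (-0.5))/9 = 11/18.
Right endpoints: 1/9, 13/18, 4/3, 35/18, 23/9, 19/6, 34/9, 79/18, 5.
f(1/9) = 2444/729, f(13/18) = 44159/5832, f(4/3) = 557/27, f(35/18) = 287941/5832, f(23/9) = 73372/729, f(19/6) = 39161/216, f(34/9) = 217373/729, f(79/18) = 2671817/5832, f(5) = 668.
Sum = Δt · [f(1/9) + f(13/18) + f(4/3) + ...].
Sum ≈ 1092.1687.

1092.1687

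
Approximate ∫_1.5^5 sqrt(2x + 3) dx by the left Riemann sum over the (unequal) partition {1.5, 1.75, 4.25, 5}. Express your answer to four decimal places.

9.5295

Subinterval widths: 0.25, 2.5, 0.75.
Left endpoints: 1.5, 1.75, 4.25.
f(1.5) ≈ 2.4495, f(1.75) ≈ 2.5495, f(4.25) ≈ 3.3912.
Sum = Σ Δx_i · f(x_i).
Sum ≈ 9.5295.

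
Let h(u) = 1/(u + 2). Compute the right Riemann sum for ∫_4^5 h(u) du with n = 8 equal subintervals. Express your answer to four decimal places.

Δu = (5 − 4)/8 = 0.125.
Right endpoints: 4.125, 4.25, 4.375, 4.5, 4.625, 4.75, 4.875, 5.
h(4.125) = 8/49, h(4.25) = 0.16, h(4.375) = 8/51, h(4.5) = 2/13, h(4.625) = 8/53, h(4.75) = 4/27, h(4.875) = 8/55, h(5) = 1/7.
Sum = Δu · [h(4.125) + h(4.25) + h(4.375) + ...].
Sum ≈ 0.1527.

0.1527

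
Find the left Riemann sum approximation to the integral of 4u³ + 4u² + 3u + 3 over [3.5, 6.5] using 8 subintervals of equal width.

Δu = (6.5 − 3.5)/8 = 0.375.
Left endpoints: 3.5, 3.875, 4.25, 4.625, 5, 5.375, 5.75, 6.125.
f(3.5) = 234, f(3.875) = 307.4296875, f(4.25) = 395.0625, f(4.625) = 498.1640625, f(5) = 618, f(5.375) = 755.8359375, f(5.75) = 912.9375, f(6.125) = 1090.5703125.
Sum = Δu · [f(3.5) + f(3.875) + f(4.25) + ...].
Sum = 1804.5.

1804.5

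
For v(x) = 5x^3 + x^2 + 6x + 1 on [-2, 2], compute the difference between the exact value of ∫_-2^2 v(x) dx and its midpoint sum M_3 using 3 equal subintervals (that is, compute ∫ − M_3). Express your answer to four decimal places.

Exact integral: ∫_-2^2 v(x) dx ≈ 9.333333.
M_3 ≈ 8.740741.
Error ≈ 9.333333 − 8.740741 ≈ 0.5926.

0.5926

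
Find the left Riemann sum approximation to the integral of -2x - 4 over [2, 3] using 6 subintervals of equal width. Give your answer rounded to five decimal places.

-8.83333

Δx = (3 − 2)/6 = 1/6.
Left endpoints: 2, 13/6, 7/3, 2.5, 8/3, 17/6.
f(2) = -8, f(13/6) = -25/3, f(7/3) = -26/3, f(2.5) = -9, f(8/3) = -28/3, f(17/6) = -29/3.
Sum = Δx · [f(2) + f(13/6) + f(7/3) + ...].
Sum ≈ -8.83333.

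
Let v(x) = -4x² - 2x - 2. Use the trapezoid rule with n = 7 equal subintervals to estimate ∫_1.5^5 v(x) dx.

-192.5

Δx = (5 − 1.5)/7 = 0.5.
v(1.5) = -14, v(2) = -22, v(2.5) = -32, v(3) = -44, v(3.5) = -58, v(4) = -74, v(4.5) = -92, v(5) = -112.
T_7 = (Δx/2)·[v(x_0) + 2v(x_1) + ... + 2v(x_{6}) + v(x_7)].
Sum = -192.5.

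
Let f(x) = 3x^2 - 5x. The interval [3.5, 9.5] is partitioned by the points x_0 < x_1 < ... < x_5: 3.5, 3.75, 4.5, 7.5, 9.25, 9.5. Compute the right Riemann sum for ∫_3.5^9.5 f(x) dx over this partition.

852.375

Subinterval widths: 0.25, 0.75, 3, 1.75, 0.25.
Right endpoints: 3.75, 4.5, 7.5, 9.25, 9.5.
f(3.75) = 23.4375, f(4.5) = 38.25, f(7.5) = 131.25, f(9.25) = 210.4375, f(9.5) = 223.25.
Sum = Σ Δx_i · f(x_i).
Sum = 852.375.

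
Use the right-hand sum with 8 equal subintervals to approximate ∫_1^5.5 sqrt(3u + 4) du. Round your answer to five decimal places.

17.03363

Δu = (5.5 − 1)/8 = 0.5625.
Right endpoints: 1.5625, 2.125, 2.6875, 3.25, 3.8125, 4.375, 4.9375, 5.5.
f(1.5625) ≈ 2.94746, f(2.125) ≈ 3.22102, f(2.6875) ≈ 3.47311, f(3.25) ≈ 3.70810, f(3.8125) ≈ 3.92906, f(4.375) ≈ 4.13824, f(4.9375) ≈ 4.33734, f(5.5) ≈ 4.52769.
Sum = Δu · [f(1.5625) + f(2.125) + f(2.6875) + ...].
Sum ≈ 17.03363.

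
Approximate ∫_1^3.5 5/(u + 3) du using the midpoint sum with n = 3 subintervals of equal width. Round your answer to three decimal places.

Δu = (3.5 − 1)/3 = 5/6.
Midpoints: 17/12, 2.25, 37/12.
f(17/12) = 60/53, f(2.25) = 20/21, f(37/12) = 60/73.
Sum = Δu · [f(17/12) + f(2.25) + f(37/12)].
Sum ≈ 2.422.

2.422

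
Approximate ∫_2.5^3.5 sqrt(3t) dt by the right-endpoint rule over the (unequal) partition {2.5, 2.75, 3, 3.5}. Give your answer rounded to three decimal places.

Subinterval widths: 0.25, 0.25, 0.5.
Right endpoints: 2.75, 3, 3.5.
f(2.75) ≈ 2.872, f(3) ≈ 3.000, f(3.5) ≈ 3.240.
Sum = Σ Δt_i · f(t_i).
Sum ≈ 3.088.

3.088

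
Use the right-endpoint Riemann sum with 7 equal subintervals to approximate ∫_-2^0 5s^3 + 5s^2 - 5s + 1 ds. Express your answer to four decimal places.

6.4898

Δs = (0 − (-2))/7 = 2/7.
Right endpoints: -12/7, -10/7, -8/7, -6/7, -4/7, -2/7, 0.
f(-12/7) = -317/343, f(-10/7) = 1293/343, f(-8/7) = 1983/343, f(-6/7) = 1993/343, f(-4/7) = 1563/343, f(-2/7) = 933/343, f(0) = 1.
Sum = Δs · [f(-12/7) + f(-10/7) + f(-8/7) + ...].
Sum ≈ 6.4898.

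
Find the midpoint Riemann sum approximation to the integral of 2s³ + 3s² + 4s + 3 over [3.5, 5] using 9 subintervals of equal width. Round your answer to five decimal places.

349.49479

Δs = (5 − 3.5)/9 = 1/6.
Midpoints: 43/12, 3.75, 47/12, 49/12, 4.25, 53/12, 55/12, 4.75, 59/12.
f(43/12) = 127765/864, f(3.75) = 165.65625, f(47/12) = 159713/864, f(49/12) = 177571/864, f(4.25) = 227.71875, f(53/12) = 217295/864, f(55/12) = 239257/864, f(4.75) = 304.03125, f(59/12) = 287621/864.
Sum = Δs · [f(43/12) + f(3.75) + f(47/12) + ...].
Sum ≈ 349.49479.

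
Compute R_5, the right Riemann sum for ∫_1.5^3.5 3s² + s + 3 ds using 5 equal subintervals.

Δs = (3.5 − 1.5)/5 = 0.4.
Right endpoints: 1.9, 2.3, 2.7, 3.1, 3.5.
f(1.9) = 15.73, f(2.3) = 21.17, f(2.7) = 27.57, f(3.1) = 34.93, f(3.5) = 43.25.
Sum = Δs · [f(1.9) + f(2.3) + f(2.7) + f(3.1) + f(3.5)].
Sum = 57.06.

57.06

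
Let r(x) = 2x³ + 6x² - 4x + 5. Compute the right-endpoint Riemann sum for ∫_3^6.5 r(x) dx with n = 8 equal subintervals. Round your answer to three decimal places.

Δx = (6.5 − 3)/8 = 0.4375.
Right endpoints: 3.4375, 3.875, 4.3125, 4.75, 5.1875, 5.625, 6.0625, 6.5.
r(3.4375) = 293655/2048, r(3.875) = 195.96484375, r(4.3125) = 531949/2048, r(4.75) = 335.71875, r(5.1875) = 870203/2048, r(5.625) = 528.30078125, r(6.0625) = 1324881/2048, r(6.5) = 781.75.
Sum = Δx · [r(3.4375) + r(3.875) + r(4.3125) + ...].
Sum ≈ 1451.047.

1451.047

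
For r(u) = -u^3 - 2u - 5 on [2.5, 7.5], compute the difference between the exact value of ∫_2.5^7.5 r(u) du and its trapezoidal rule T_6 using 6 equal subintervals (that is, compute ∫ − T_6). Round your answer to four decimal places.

Exact integral: ∫_2.5^7.5 r(u) du = -856.25.
T_6 ≈ -864.930556.
Error ≈ -856.25 − (-864.930556) ≈ 8.6806.

8.6806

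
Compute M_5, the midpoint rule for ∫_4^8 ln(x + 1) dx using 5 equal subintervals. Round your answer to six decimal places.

Δx = (8 − 4)/5 = 0.8.
Midpoints: 4.4, 5.2, 6, 6.8, 7.6.
f(4.4) ≈ 1.686399, f(5.2) ≈ 1.824549, f(6) ≈ 1.945910, f(6.8) ≈ 2.054124, f(7.6) ≈ 2.151762.
Sum = Δx · [f(4.4) + f(5.2) + f(6) + f(6.8) + f(7.6)].
Sum ≈ 7.730195.

7.730195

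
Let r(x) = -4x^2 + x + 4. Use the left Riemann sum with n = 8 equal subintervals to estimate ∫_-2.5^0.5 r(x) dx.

Δx = (0.5 − (-2.5))/8 = 0.375.
Left endpoints: -2.5, -2.125, -1.75, -1.375, -1, -0.625, -0.25, 0.125.
r(-2.5) = -23.5, r(-2.125) = -16.1875, r(-1.75) = -10, r(-1.375) = -4.9375, r(-1) = -1, r(-0.625) = 1.8125, r(-0.25) = 3.5, r(0.125) = 4.0625.
Sum = Δx · [r(-2.5) + r(-2.125) + r(-1.75) + ...].
Sum = -17.34375.

-17.34375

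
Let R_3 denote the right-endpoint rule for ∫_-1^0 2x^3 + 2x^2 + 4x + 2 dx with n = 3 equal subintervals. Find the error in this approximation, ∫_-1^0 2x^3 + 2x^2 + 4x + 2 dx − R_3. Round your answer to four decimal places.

Exact integral: ∫_-1^0 f(x) dx ≈ 0.166667.
R_3 ≈ 0.814815.
Error ≈ 0.166667 − 0.814815 ≈ -0.6481.

-0.6481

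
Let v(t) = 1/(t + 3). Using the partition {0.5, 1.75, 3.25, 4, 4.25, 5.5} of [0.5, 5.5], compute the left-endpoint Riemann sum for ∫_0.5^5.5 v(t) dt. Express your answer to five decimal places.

1.00106

Subinterval widths: 1.25, 1.5, 0.75, 0.25, 1.25.
Left endpoints: 0.5, 1.75, 3.25, 4, 4.25.
v(0.5) = 2/7, v(1.75) = 4/19, v(3.25) = 0.16, v(4) = 1/7, v(4.25) = 4/29.
Sum = Σ Δt_i · v(t_i).
Sum ≈ 1.00106.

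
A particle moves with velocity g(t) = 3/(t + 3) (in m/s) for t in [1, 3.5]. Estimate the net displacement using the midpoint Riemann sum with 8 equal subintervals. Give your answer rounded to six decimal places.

Δt = (3.5 − 1)/8 = 0.3125.
Midpoints: 1.15625, 1.46875, 1.78125, 2.09375, 2.40625, 2.71875, 3.03125, 3.34375.
g(1.15625) = 96/133, g(1.46875) = 96/143, g(1.78125) = 32/51, g(2.09375) = 96/163, g(2.40625) = 96/173, g(2.71875) = 32/61, g(3.03125) = 96/193, g(3.34375) = 96/203.
Sum = Δt · [g(1.15625) + g(1.46875) + g(1.78125) + ...].
Sum ≈ 1.456050.

1.456050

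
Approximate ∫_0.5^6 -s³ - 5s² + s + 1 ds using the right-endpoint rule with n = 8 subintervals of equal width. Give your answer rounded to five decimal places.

Δs = (6 − 0.5)/8 = 0.6875.
Right endpoints: 1.1875, 1.875, 2.5625, 3.25, 3.9375, 4.625, 5.3125, 6.
f(1.1875) = -26779/4096, f(1.875) = -10903/512, f(2.5625) = -188809/4096, f(3.25) = -82.890625, f(3.9375) = -547343/4096, f(4.625) = -102533/512, f(5.3125) = -1166269/4096, f(6) = -389.
Sum = Δs · [f(1.1875) + f(1.875) + f(2.5625) + ...].
Sum ≈ -800.55347.

-800.55347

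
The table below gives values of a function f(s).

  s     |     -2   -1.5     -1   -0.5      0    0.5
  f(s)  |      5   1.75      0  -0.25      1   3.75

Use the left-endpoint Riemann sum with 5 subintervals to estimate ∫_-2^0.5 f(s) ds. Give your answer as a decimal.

Δs = 0.5.
Sum = 0.5·[5 + 1.75 + 0 + (-0.25) + 1] = 3.75.

3.75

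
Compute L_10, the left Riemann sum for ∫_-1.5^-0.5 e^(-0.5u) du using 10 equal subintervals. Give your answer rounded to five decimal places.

Δu = (-0.5 − (-1.5))/10 = 0.1.
Left endpoints: -1.5, -1.4, -1.3, -1.2, -1.1, -1, -0.9, -0.8, -0.7, -0.6.
f(-1.5) ≈ 2.11700, f(-1.4) ≈ 2.01375, f(-1.3) ≈ 1.91554, f(-1.2) ≈ 1.82212, f(-1.1) ≈ 1.73325, f(-1) ≈ 1.64872, f(-0.9) ≈ 1.56831, f(-0.8) ≈ 1.49182, f(-0.7) ≈ 1.41907, f(-0.6) ≈ 1.34986.
Sum = Δu · [f(-1.5) + f(-1.4) + f(-1.3) + ...].
Sum ≈ 1.70794.

1.70794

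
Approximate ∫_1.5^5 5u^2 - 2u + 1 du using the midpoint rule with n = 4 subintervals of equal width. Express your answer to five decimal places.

Δu = (5 − 1.5)/4 = 0.875.
Midpoints: 1.9375, 2.8125, 3.6875, 4.5625.
f(1.9375) = 15.89453125, f(2.8125) = 34.92578125, f(3.6875) = 61.61328125, f(4.5625) = 95.95703125.
Sum = Δu · [f(1.9375) + f(2.8125) + f(3.6875) + f(4.5625)].
Sum ≈ 182.34180.

182.34180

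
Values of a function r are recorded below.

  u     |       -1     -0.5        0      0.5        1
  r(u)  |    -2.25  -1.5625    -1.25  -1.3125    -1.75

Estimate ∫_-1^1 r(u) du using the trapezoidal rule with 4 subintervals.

Δu = 0.5.
T_4 = (0.5/2)·[(-2.25) + 2·(-1.5625) + 2·(-1.25) + 2·(-1.3125) + (-1.75)] = -3.0625.

-3.0625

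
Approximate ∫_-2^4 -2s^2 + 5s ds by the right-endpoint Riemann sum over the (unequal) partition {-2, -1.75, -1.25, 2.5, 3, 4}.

-21.90625

Subinterval widths: 0.25, 0.5, 3.75, 0.5, 1.
Right endpoints: -1.75, -1.25, 2.5, 3, 4.
f(-1.75) = -14.875, f(-1.25) = -9.375, f(2.5) = 0, f(3) = -3, f(4) = -12.
Sum = Σ Δs_i · f(s_i).
Sum = -21.90625.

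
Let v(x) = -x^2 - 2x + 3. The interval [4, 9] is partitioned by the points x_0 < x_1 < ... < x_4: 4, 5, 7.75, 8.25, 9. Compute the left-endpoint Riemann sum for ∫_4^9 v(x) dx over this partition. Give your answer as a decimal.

Subinterval widths: 1, 2.75, 0.5, 0.75.
Left endpoints: 4, 5, 7.75, 8.25.
v(4) = -21, v(5) = -32, v(7.75) = -72.5625, v(8.25) = -81.5625.
Sum = Σ Δx_i · v(x_i).
Sum = -206.453125.

-206.453125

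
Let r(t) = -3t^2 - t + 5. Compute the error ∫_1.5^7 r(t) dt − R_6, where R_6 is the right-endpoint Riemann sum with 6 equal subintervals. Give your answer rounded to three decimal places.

69.113

Exact integral: ∫_1.5^7 r(t) dt = -335.5.
R_6 ≈ -404.61285.
Error ≈ -335.5 − (-404.61285) ≈ 69.113.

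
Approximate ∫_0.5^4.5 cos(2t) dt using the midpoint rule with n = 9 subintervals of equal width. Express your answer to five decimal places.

-0.22191

Δt = (4.5 − 0.5)/9 = 4/9.
Midpoints: 13/18, 7/6, 29/18, 37/18, 2.5, 53/18, 61/18, 23/6, 77/18.
f(13/18) ≈ 0.12602, f(7/6) ≈ -0.69076, f(29/18) ≈ -0.99675, f(37/18) ≈ -0.56570, f(2.5) ≈ 0.28366, f(53/18) ≈ 0.92327, f(61/18) ≈ 0.88016, f(23/6) ≈ 0.18622, f(77/18) ≈ -0.64542.
Sum = Δt · [f(13/18) + f(7/6) + f(29/18) + ...].
Sum ≈ -0.22191.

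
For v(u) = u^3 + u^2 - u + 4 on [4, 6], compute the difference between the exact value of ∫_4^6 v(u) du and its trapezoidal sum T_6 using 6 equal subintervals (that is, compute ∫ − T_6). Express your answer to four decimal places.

Exact integral: ∫_4^6 v(u) du ≈ 308.666667.
T_6 ≈ 309.259259.
Error ≈ 308.666667 − 309.259259 ≈ -0.5926.

-0.5926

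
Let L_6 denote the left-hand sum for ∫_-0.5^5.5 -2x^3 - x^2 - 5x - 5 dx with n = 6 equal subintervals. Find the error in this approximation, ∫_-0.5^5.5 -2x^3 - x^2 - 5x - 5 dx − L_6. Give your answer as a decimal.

-180.5

Exact integral: ∫_-0.5^5.5 f(x) dx = -618.
L_6 = -437.5.
Error = -618 − (-437.5) = -180.5.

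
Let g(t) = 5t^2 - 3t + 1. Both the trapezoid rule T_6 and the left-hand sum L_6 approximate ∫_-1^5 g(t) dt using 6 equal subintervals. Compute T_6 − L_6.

T_6 = 185.
L_6 = 134.
T_6 − L_6 = 51.

51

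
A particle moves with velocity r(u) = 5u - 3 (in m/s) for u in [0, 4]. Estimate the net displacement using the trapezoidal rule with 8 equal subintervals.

28

Δu = (4 − 0)/8 = 0.5.
r(0) = -3, r(0.5) = -0.5, r(1) = 2, r(1.5) = 4.5, r(2) = 7, r(2.5) = 9.5, r(3) = 12, r(3.5) = 14.5, r(4) = 17.
T_8 = (Δu/2)·[r(u_0) + 2r(u_1) + ... + 2r(u_{7}) + r(u_8)].
Sum = 28.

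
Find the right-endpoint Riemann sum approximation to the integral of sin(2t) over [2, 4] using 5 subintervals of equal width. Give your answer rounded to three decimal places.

0.109

Δt = (4 − 2)/5 = 0.4.
Right endpoints: 2.4, 2.8, 3.2, 3.6, 4.
f(2.4) ≈ -0.996, f(2.8) ≈ -0.631, f(3.2) ≈ 0.117, f(3.6) ≈ 0.794, f(4) ≈ 0.989.
Sum = Δt · [f(2.4) + f(2.8) + f(3.2) + f(3.6) + f(4)].
Sum ≈ 0.109.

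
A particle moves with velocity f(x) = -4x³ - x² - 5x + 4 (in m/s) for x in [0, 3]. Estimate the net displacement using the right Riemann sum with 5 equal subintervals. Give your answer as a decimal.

Δx = (3 − 0)/5 = 0.6.
Right endpoints: 0.6, 1.2, 1.8, 2.4, 3.
f(0.6) = -0.224, f(1.2) = -10.352, f(1.8) = -31.568, f(2.4) = -69.056, f(3) = -128.
Sum = Δx · [f(0.6) + f(1.2) + f(1.8) + f(2.4) + f(3)].
Sum = -143.52.

-143.52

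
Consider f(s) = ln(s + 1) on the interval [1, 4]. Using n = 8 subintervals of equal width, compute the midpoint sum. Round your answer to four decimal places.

Δs = (4 − 1)/8 = 0.375.
Midpoints: 1.1875, 1.5625, 1.9375, 2.3125, 2.6875, 3.0625, 3.4375, 3.8125.
f(1.1875) ≈ 0.7828, f(1.5625) ≈ 0.9410, f(1.9375) ≈ 1.0776, f(2.3125) ≈ 1.1977, f(2.6875) ≈ 1.3049, f(3.0625) ≈ 1.4018, f(3.4375) ≈ 1.4901, f(3.8125) ≈ 1.5712.
Sum = Δs · [f(1.1875) + f(1.5625) + f(1.9375) + ...].
Sum ≈ 3.6626.

3.6626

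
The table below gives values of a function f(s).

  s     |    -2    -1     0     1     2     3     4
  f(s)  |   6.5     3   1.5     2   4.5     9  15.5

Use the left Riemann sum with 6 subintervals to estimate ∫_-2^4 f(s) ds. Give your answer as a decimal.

Δs = 1.
Sum = 1·[6.5 + 3 + 1.5 + 2 + 4.5 + 9] = 26.5.

26.5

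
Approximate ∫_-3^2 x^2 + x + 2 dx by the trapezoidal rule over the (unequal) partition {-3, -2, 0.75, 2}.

Subinterval widths: 1, 2.75, 1.25.
f(-3) = 8, f(-2) = 4, f(0.75) = 3.3125, f(2) = 8.
On each subinterval the trapezoid contributes (Δx_i/2)·[f(x_{i-1}) + f(x_i)].
Sum = 23.125.

23.125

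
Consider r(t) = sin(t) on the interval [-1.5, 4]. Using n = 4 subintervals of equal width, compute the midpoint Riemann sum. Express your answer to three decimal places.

Δt = (4 − (-1.5))/4 = 1.375.
Midpoints: -0.8125, 0.5625, 1.9375, 3.3125.
r(-0.8125) ≈ -0.726, r(0.5625) ≈ 0.533, r(1.9375) ≈ 0.934, r(3.3125) ≈ -0.170.
Sum = Δt · [r(-0.8125) + r(0.5625) + r(1.9375) + r(3.3125)].
Sum ≈ 0.785.

0.785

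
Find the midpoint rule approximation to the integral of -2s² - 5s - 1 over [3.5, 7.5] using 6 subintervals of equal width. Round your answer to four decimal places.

-366.3704

Δs = (7.5 − 3.5)/6 = 2/3.
Midpoints: 23/6, 4.5, 31/6, 35/6, 6.5, 43/6.
f(23/6) = -446/9, f(4.5) = -64, f(31/6) = -722/9, f(35/6) = -884/9, f(6.5) = -118, f(43/6) = -1256/9.
Sum = Δs · [f(23/6) + f(4.5) + f(31/6) + ...].
Sum ≈ -366.3704.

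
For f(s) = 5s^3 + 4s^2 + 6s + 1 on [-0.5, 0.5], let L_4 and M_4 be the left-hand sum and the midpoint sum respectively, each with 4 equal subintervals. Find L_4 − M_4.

L_4 = 0.46875.
M_4 = 1.3125.
L_4 − M_4 = -0.84375.

-0.84375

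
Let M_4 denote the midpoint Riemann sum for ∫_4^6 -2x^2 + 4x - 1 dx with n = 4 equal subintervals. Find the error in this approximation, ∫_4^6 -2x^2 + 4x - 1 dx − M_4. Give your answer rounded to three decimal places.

-0.083

Exact integral: ∫_4^6 f(x) dx ≈ -63.33333.
M_4 = -63.25.
Error ≈ -63.33333 − (-63.25) ≈ -0.083.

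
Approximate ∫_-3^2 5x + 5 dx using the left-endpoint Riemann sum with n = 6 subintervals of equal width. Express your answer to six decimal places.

2.083333

Δx = (2 − (-3))/6 = 5/6.
Left endpoints: -3, -13/6, -4/3, -0.5, 1/3, 7/6.
f(-3) = -10, f(-13/6) = -35/6, f(-4/3) = -5/3, f(-0.5) = 2.5, f(1/3) = 20/3, f(7/6) = 65/6.
Sum = Δx · [f(-3) + f(-13/6) + f(-4/3) + ...].
Sum ≈ 2.083333.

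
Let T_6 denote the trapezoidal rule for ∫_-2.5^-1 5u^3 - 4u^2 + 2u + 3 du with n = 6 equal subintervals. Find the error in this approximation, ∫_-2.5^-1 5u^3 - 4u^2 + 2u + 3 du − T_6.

Exact integral: ∫_-2.5^-1 f(u) du = -67.828125.
T_6 = -68.30078125.
Error = -67.828125 − (-68.30078125) = 0.47265625.

0.47265625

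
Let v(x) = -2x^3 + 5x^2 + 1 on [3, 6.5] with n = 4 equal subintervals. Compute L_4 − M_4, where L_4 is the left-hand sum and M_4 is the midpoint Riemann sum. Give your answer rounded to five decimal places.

128.19434

L_4 ≈ -302.3808594.
M_4 ≈ -430.5751953.
L_4 − M_4 ≈ 128.19434.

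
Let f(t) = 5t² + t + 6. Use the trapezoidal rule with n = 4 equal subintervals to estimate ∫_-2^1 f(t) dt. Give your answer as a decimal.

Δt = (1 − (-2))/4 = 0.75.
f(-2) = 24, f(-1.25) = 12.5625, f(-0.5) = 6.75, f(0.25) = 6.5625, f(1) = 12.
T_4 = (Δt/2)·[f(t_0) + 2f(t_1) + 2f(t_2) + 2f(t_3) + f(t_4)].
Sum = 32.90625.

32.90625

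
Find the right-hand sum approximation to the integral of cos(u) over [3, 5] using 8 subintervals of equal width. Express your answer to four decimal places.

-0.9351

Δu = (5 − 3)/8 = 0.25.
Right endpoints: 3.25, 3.5, 3.75, 4, 4.25, 4.5, 4.75, 5.
f(3.25) ≈ -0.9941, f(3.5) ≈ -0.9365, f(3.75) ≈ -0.8206, f(4) ≈ -0.6536, f(4.25) ≈ -0.4461, f(4.5) ≈ -0.2108, f(4.75) ≈ 0.0376, f(5) ≈ 0.2837.
Sum = Δu · [f(3.25) + f(3.5) + f(3.75) + ...].
Sum ≈ -0.9351.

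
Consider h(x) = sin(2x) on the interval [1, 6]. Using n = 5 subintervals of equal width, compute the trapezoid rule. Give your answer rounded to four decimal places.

-0.4045

Δx = (6 − 1)/5 = 1.
h(1) ≈ 0.9093, h(2) ≈ -0.7568, h(3) ≈ -0.2794, h(4) ≈ 0.9894, h(5) ≈ -0.5440, h(6) ≈ -0.5366.
T_5 = (Δx/2)·[h(x_0) + 2h(x_1) + ... + 2h(x_{4}) + h(x_5)].
Sum ≈ -0.4045.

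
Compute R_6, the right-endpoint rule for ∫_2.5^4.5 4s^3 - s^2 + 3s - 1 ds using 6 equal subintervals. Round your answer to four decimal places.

Δs = (4.5 − 2.5)/6 = 1/3.
Right endpoints: 17/6, 19/6, 3.5, 23/6, 25/6, 4.5.
f(17/6) = 9769/108, f(19/6) = 13553/108, f(3.5) = 168.75, f(23/6) = 23881/108, f(25/6) = 30617/108, f(4.5) = 356.75.
Sum = Δs · [f(17/6) + f(19/6) + f(3.5) + ...].
Sum ≈ 415.3519.

415.3519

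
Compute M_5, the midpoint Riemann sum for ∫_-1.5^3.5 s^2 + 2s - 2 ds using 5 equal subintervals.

Δs = (3.5 − (-1.5))/5 = 1.
Midpoints: -1, 0, 1, 2, 3.
f(-1) = -3, f(0) = -2, f(1) = 1, f(2) = 6, f(3) = 13.
Sum = Δs · [f(-1) + f(0) + f(1) + f(2) + f(3)].
Sum = 15.

15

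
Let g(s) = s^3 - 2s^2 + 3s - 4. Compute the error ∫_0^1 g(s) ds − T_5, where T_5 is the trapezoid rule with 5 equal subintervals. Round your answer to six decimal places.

0.003333

Exact integral: ∫_0^1 g(s) ds ≈ -2.91666667.
T_5 = -2.92.
Error ≈ -2.91666667 − (-2.92) ≈ 0.003333.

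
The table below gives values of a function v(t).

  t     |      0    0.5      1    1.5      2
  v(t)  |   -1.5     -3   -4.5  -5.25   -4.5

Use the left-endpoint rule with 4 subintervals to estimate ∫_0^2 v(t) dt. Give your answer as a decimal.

Δt = 0.5.
Sum = 0.5·[(-1.5) + (-3) + (-4.5) + (-5.25)] = -7.125.

-7.125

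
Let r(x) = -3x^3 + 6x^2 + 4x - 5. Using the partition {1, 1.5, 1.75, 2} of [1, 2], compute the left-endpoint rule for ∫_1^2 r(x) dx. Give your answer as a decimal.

Subinterval widths: 0.5, 0.25, 0.25.
Left endpoints: 1, 1.5, 1.75.
r(1) = 2, r(1.5) = 4.375, r(1.75) = 4.296875.
Sum = Σ Δx_i · r(x_i).
Sum = 3.16796875.

3.16796875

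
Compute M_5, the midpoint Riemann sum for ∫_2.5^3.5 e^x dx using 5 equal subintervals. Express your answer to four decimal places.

Δx = (3.5 − 2.5)/5 = 0.2.
Midpoints: 2.6, 2.8, 3, 3.2, 3.4.
f(2.6) ≈ 13.4637, f(2.8) ≈ 16.4446, f(3) ≈ 20.0855, f(3.2) ≈ 24.5325, f(3.4) ≈ 29.9641.
Sum = Δx · [f(2.6) + f(2.8) + f(3) + f(3.2) + f(3.4)].
Sum ≈ 20.8981.

20.8981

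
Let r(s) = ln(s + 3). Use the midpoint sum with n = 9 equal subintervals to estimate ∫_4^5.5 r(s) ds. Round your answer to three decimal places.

Δs = (5.5 − 4)/9 = 1/6.
Midpoints: 49/12, 4.25, 53/12, 55/12, 4.75, 59/12, 61/12, 5.25, 65/12.
r(49/12) ≈ 1.958, r(4.25) ≈ 1.981, r(53/12) ≈ 2.004, r(55/12) ≈ 2.026, r(4.75) ≈ 2.048, r(59/12) ≈ 2.069, r(61/12) ≈ 2.090, r(5.25) ≈ 2.110, r(65/12) ≈ 2.130.
Sum = Δs · [r(49/12) + r(4.25) + r(53/12) + ...].
Sum ≈ 3.069.

3.069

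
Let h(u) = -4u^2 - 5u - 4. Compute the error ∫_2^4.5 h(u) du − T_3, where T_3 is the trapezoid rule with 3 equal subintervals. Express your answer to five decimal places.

Exact integral: ∫_2^4.5 h(u) du ≈ -161.4583333.
T_3 ≈ -162.6157407.
Error ≈ -161.4583333 − (-162.6157407) ≈ 1.15741.

1.15741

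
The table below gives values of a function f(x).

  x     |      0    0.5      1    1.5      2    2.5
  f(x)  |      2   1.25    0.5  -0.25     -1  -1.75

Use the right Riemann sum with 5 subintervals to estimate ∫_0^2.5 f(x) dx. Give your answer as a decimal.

-0.625

Δx = 0.5.
Sum = 0.5·[1.25 + 0.5 + (-0.25) + (-1) + (-1.75)] = -0.625.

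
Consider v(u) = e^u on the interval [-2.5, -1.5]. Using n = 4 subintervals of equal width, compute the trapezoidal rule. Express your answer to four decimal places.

Δu = (-1.5 − (-2.5))/4 = 0.25.
v(-2.5) ≈ 0.0821, v(-2.25) ≈ 0.1054, v(-2) ≈ 0.1353, v(-1.75) ≈ 0.1738, v(-1.5) ≈ 0.2231.
T_4 = (Δu/2)·[v(u_0) + 2v(u_1) + 2v(u_2) + 2v(u_3) + v(u_4)].
Sum ≈ 0.1418.

0.1418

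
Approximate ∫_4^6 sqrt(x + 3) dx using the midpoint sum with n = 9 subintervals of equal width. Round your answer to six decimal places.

Δx = (6 − 4)/9 = 2/9.
Midpoints: 37/9, 13/3, 41/9, 43/9, 5, 47/9, 49/9, 17/3, 53/9.
f(37/9) ≈ 2.666667, f(13/3) ≈ 2.708013, f(41/9) ≈ 2.748737, f(43/9) ≈ 2.788867, f(5) ≈ 2.828427, f(47/9) ≈ 2.867442, f(49/9) ≈ 2.905933, f(17/3) ≈ 2.943920, f(53/9) ≈ 2.981424.
Sum = Δx · [f(37/9) + f(13/3) + f(41/9) + ...].
Sum ≈ 5.653206.

5.653206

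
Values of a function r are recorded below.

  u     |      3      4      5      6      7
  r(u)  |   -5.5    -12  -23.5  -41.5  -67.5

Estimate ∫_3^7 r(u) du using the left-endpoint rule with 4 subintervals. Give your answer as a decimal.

-82.5

Δu = 1.
Sum = 1·[(-5.5) + (-12) + (-23.5) + (-41.5)] = -82.5.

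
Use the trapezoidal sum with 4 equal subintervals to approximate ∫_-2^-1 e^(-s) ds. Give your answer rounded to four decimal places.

Δs = (-1 − (-2))/4 = 0.25.
f(-2) ≈ 7.3891, f(-1.75) ≈ 5.7546, f(-1.5) ≈ 4.4817, f(-1.25) ≈ 3.4903, f(-1) ≈ 2.7183.
T_4 = (Δs/2)·[f(s_0) + 2f(s_1) + 2f(s_2) + 2f(s_3) + f(s_4)].
Sum ≈ 4.6951.

4.6951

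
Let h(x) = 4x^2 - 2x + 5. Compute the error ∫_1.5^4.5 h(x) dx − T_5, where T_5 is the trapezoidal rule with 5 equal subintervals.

-0.72

Exact integral: ∫_1.5^4.5 h(x) dx = 114.
T_5 = 114.72.
Error = 114 − 114.72 = -0.72.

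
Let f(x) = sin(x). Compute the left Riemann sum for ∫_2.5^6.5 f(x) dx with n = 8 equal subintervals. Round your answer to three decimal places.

Δx = (6.5 − 2.5)/8 = 0.5.
Left endpoints: 2.5, 3, 3.5, 4, 4.5, 5, 5.5, 6.
f(2.5) ≈ 0.598, f(3) ≈ 0.141, f(3.5) ≈ -0.351, f(4) ≈ -0.757, f(4.5) ≈ -0.978, f(5) ≈ -0.959, f(5.5) ≈ -0.706, f(6) ≈ -0.279.
Sum = Δx · [f(2.5) + f(3) + f(3.5) + ...].
Sum ≈ -1.645.

-1.645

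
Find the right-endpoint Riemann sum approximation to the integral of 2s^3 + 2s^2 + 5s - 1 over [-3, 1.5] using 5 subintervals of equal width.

Δs = (1.5 − (-3))/5 = 0.9.
Right endpoints: -2.1, -1.2, -0.3, 0.6, 1.5.
f(-2.1) = -21.202, f(-1.2) = -7.576, f(-0.3) = -2.374, f(0.6) = 3.152, f(1.5) = 17.75.
Sum = Δs · [f(-2.1) + f(-1.2) + f(-0.3) + f(0.6) + f(1.5)].
Sum = -9.225.

-9.225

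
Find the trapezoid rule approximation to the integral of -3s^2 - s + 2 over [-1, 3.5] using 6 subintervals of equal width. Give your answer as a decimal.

Δs = (3.5 − (-1))/6 = 0.75.
f(-1) = 0, f(-0.25) = 2.0625, f(0.5) = 0.75, f(1.25) = -3.9375, f(2) = -12, f(2.75) = -23.4375, f(3.5) = -38.25.
T_6 = (Δs/2)·[f(s_0) + 2f(s_1) + ... + 2f(s_{5}) + f(s_6)].
Sum = -41.765625.

-41.765625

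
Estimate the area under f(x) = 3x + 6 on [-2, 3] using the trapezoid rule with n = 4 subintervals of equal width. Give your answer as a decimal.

37.5

Δx = (3 − (-2))/4 = 1.25.
f(-2) = 0, f(-0.75) = 3.75, f(0.5) = 7.5, f(1.75) = 11.25, f(3) = 15.
T_4 = (Δx/2)·[f(x_0) + 2f(x_1) + 2f(x_2) + 2f(x_3) + f(x_4)].
Sum = 37.5.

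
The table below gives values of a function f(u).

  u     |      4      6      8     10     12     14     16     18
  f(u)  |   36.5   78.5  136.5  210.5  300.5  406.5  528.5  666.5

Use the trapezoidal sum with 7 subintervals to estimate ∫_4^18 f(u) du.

4025

Δu = 2.
T_7 = (2/2)·[36.5 + 2·78.5 + 2·136.5 + 2·210.5 + 2·300.5 + 2·406.5 + 2·528.5 + 666.5] = 4025.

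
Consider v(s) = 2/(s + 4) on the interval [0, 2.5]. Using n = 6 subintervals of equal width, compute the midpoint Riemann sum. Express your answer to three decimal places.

0.970

Δs = (2.5 − 0)/6 = 5/12.
Midpoints: 5/24, 0.625, 25/24, 35/24, 1.875, 55/24.
v(5/24) = 48/101, v(0.625) = 16/37, v(25/24) = 48/121, v(35/24) = 48/131, v(1.875) = 16/47, v(55/24) = 48/151.
Sum = Δs · [v(5/24) + v(0.625) + v(25/24) + ...].
Sum ≈ 0.970.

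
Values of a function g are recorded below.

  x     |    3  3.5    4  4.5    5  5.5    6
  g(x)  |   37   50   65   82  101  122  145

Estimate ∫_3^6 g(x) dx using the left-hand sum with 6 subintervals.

Δx = 0.5.
Sum = 0.5·[37 + 50 + 65 + 82 + 101 + 122] = 228.5.

228.5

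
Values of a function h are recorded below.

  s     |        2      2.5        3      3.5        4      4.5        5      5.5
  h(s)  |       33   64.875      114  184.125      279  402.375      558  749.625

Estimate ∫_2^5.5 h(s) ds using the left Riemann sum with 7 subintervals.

817.6875

Δs = 0.5.
Sum = 0.5·[33 + 64.875 + 114 + 184.125 + 279 + 402.375 + 558] = 817.6875.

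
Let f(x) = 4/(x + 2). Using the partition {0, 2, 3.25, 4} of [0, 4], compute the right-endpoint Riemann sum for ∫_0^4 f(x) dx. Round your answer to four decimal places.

Subinterval widths: 2, 1.25, 0.75.
Right endpoints: 2, 3.25, 4.
f(2) = 1, f(3.25) = 16/21, f(4) = 2/3.
Sum = Σ Δx_i · f(x_i).
Sum ≈ 3.4524.

3.4524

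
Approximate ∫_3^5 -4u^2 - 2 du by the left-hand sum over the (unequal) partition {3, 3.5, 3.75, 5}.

-104.5625

Subinterval widths: 0.5, 0.25, 1.25.
Left endpoints: 3, 3.5, 3.75.
f(3) = -38, f(3.5) = -51, f(3.75) = -58.25.
Sum = Σ Δu_i · f(u_i).
Sum = -104.5625.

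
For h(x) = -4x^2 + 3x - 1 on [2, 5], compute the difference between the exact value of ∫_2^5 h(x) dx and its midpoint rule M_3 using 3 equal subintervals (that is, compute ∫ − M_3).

-1

Exact integral: ∫_2^5 h(x) dx = -127.5.
M_3 = -126.5.
Error = -127.5 − (-126.5) = -1.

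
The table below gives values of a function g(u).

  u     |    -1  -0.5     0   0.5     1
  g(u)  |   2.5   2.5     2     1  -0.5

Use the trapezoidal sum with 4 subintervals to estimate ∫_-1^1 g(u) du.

3.25

Δu = 0.5.
T_4 = (0.5/2)·[2.5 + 2·2.5 + 2·2 + 2·1 + (-0.5)] = 3.25.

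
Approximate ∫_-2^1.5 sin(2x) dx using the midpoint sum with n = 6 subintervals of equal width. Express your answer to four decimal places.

0.1781

Δx = (1.5 − (-2))/6 = 7/12.
Midpoints: -41/24, -1.125, -13/24, 1/24, 0.625, 29/24.
f(-41/24) ≈ 0.2716, f(-1.125) ≈ -0.7781, f(-13/24) ≈ -0.8835, f(1/24) ≈ 0.0832, f(0.625) ≈ 0.9490, f(29/24) ≈ 0.6631.
Sum = Δx · [f(-41/24) + f(-1.125) + f(-13/24) + ...].
Sum ≈ 0.1781.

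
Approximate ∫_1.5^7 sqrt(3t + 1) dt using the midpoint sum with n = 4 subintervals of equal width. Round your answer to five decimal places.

Δt = (7 − 1.5)/4 = 1.375.
Midpoints: 2.1875, 3.5625, 4.9375, 6.3125.
f(2.1875) ≈ 2.75000, f(3.5625) ≈ 3.41870, f(4.9375) ≈ 3.97649, f(6.3125) ≈ 4.46514.
Sum = Δt · [f(2.1875) + f(3.5625) + f(4.9375) + f(6.3125)].
Sum ≈ 20.08921.

20.08921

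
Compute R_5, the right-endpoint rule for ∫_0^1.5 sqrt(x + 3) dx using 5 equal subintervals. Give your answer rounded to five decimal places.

Δx = (1.5 − 0)/5 = 0.3.
Right endpoints: 0.3, 0.6, 0.9, 1.2, 1.5.
f(0.3) ≈ 1.81659, f(0.6) ≈ 1.89737, f(0.9) ≈ 1.97484, f(1.2) ≈ 2.04939, f(1.5) ≈ 2.12132.
Sum = Δx · [f(0.3) + f(0.6) + f(0.9) + f(1.2) + f(1.5)].
Sum ≈ 2.95785.

2.95785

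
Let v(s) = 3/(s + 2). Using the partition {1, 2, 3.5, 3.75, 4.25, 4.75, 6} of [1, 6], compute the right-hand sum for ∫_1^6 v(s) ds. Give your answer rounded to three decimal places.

Subinterval widths: 1, 1.5, 0.25, 0.5, 0.5, 1.25.
Right endpoints: 2, 3.5, 3.75, 4.25, 4.75, 6.
v(2) = 0.75, v(3.5) = 6/11, v(3.75) = 12/23, v(4.25) = 0.48, v(4.75) = 4/9, v(6) = 0.375.
Sum = Σ Δs_i · v(s_i).
Sum ≈ 2.630.

2.630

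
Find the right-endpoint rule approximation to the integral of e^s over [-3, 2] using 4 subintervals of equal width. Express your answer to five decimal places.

Δs = (2 − (-3))/4 = 1.25.
Right endpoints: -1.75, -0.5, 0.75, 2.
f(-1.75) ≈ 0.17377, f(-0.5) ≈ 0.60653, f(0.75) ≈ 2.11700, f(2) ≈ 7.38906.
Sum = Δs · [f(-1.75) + f(-0.5) + f(0.75) + f(2)].
Sum ≈ 12.85795.

12.85795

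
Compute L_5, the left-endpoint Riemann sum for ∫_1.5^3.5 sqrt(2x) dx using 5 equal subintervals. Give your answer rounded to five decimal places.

4.25598

Δx = (3.5 − 1.5)/5 = 0.4.
Left endpoints: 1.5, 1.9, 2.3, 2.7, 3.1.
f(1.5) ≈ 1.73205, f(1.9) ≈ 1.94936, f(2.3) ≈ 2.14476, f(2.7) ≈ 2.32379, f(3.1) ≈ 2.48998.
Sum = Δx · [f(1.5) + f(1.9) + f(2.3) + f(2.7) + f(3.1)].
Sum ≈ 4.25598.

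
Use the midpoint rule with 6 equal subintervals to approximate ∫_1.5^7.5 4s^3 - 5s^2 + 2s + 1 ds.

2497

Δs = (7.5 − 1.5)/6 = 1.
Midpoints: 2, 3, 4, 5, 6, 7.
f(2) = 17, f(3) = 70, f(4) = 185, f(5) = 386, f(6) = 697, f(7) = 1142.
Sum = Δs · [f(2) + f(3) + f(4) + ...].
Sum = 2497.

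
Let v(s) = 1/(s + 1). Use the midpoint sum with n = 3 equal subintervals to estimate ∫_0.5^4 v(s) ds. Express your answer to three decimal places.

1.183

Δs = (4 − 0.5)/3 = 7/6.
Midpoints: 13/12, 2.25, 41/12.
v(13/12) = 0.48, v(2.25) = 4/13, v(41/12) = 12/53.
Sum = Δs · [v(13/12) + v(2.25) + v(41/12)].
Sum ≈ 1.183.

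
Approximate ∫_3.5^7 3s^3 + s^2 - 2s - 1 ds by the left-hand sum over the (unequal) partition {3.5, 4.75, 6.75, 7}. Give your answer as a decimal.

1071.67578125

Subinterval widths: 1.25, 2, 0.25.
Left endpoints: 3.5, 4.75, 6.75.
f(3.5) = 132.875, f(4.75) = 333.578125, f(6.75) = 953.703125.
Sum = Σ Δs_i · f(s_i).
Sum = 1071.67578125.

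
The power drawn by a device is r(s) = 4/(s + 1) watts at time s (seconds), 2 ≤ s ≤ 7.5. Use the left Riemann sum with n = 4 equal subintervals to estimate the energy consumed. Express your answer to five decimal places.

4.81893

Δs = (7.5 − 2)/4 = 1.375.
Left endpoints: 2, 3.375, 4.75, 6.125.
r(2) = 4/3, r(3.375) = 32/35, r(4.75) = 16/23, r(6.125) = 32/57.
Sum = Δs · [r(2) + r(3.375) + r(4.75) + r(6.125)].
Sum ≈ 4.81893.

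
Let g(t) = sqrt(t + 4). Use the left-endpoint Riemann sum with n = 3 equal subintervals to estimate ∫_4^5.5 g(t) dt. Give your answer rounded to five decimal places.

4.37195

Δt = (5.5 − 4)/3 = 0.5.
Left endpoints: 4, 4.5, 5.
g(4) ≈ 2.82843, g(4.5) ≈ 2.91548, g(5) ≈ 3.00000.
Sum = Δt · [g(4) + g(4.5) + g(5)].
Sum ≈ 4.37195.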